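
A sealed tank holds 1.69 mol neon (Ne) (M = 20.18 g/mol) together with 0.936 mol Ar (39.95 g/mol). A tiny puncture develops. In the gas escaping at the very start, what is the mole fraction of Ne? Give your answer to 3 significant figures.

0.718

Rate_i ∝ x_i/√M_i (Graham's law weighted by mole fraction), so the effusate composition follows n_i/√M_i.
So x_Ne in the escaping gas = (n_Ne/√M_Ne) / Σ(n_i/√M_i)
= (1.69/√20.18) / (1.69/√20.18 + 0.936/√39.95) = 0.3762/(0.3762 + 0.1481) = 0.718.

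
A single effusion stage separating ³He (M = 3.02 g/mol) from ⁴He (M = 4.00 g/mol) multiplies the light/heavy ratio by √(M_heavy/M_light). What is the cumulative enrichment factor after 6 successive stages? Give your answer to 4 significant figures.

The single-stage factor is √(M_heavy/M_light), so 6 stages give [√(4.00/3.02)]^6 = (4.00/3.02)^(6/2).
= 1.32450^3 = 2.324.

2.324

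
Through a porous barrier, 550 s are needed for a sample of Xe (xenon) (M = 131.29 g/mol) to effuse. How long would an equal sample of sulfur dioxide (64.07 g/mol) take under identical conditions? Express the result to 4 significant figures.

384.2 s

Using Graham's law: t_SO₂/t_Xe = √(M_SO₂/M_Xe) = √(64.07/131.29) = √0.4880 = 0.6986.
So the time for SO₂ is 550 × 0.6986 = 384.2 s.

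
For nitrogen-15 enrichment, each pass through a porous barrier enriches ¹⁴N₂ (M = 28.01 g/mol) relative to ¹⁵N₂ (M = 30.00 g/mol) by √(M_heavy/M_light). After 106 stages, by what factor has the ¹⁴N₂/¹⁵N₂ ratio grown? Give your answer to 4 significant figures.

The single-stage factor is √(M_heavy/M_light), so 106 stages give [√(30.00/28.01)]^106 = (30.00/28.01)^(106/2).
= 1.07105^53 = 38.00.

38.00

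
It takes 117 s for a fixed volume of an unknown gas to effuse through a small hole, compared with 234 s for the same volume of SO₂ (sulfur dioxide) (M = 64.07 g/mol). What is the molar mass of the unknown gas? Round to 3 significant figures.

From Graham's law, t_X/t_SO₂ = √(M_X/M_SO₂).
117/234 = 0.5000 = √(M_X/64.07)
M_X = 64.07 × 0.5000² = 64.07 × 0.2500 = 16.0 g/mol

16.0 g/mol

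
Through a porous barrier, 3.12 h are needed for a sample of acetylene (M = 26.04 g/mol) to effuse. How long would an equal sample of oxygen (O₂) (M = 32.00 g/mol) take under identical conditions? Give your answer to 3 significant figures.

Using Graham's law: t_O₂/t_C₂H₂ = √(M_O₂/M_C₂H₂) = √(32.00/26.04) = √1.229 = 1.109.
So the time for O₂ is 3.12 × 1.109 = 3.46 h.

3.46 h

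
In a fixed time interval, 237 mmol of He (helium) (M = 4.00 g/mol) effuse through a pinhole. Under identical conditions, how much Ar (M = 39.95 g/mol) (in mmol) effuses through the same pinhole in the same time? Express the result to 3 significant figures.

By Graham's law, rate_Ar/rate_He = √(M_He/M_Ar) = √(4.00/39.95) = √0.1001 = 0.3164.
So the amount for Ar is 237 × 0.3164 = 75.0 mmol.

75.0 mmol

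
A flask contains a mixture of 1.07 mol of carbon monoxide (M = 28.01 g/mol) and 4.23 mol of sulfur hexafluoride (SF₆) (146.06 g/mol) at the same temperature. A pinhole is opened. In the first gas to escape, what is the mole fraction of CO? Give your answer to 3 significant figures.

0.366

Rate_i ∝ x_i/√M_i (Graham's law weighted by mole fraction), so the effusate composition follows n_i/√M_i.
So x_CO in the escaping gas = (n_CO/√M_CO) / Σ(n_i/√M_i)
= (1.07/√28.01) / (1.07/√28.01 + 4.23/√146.06) = 0.2022/(0.2022 + 0.3500) = 0.366.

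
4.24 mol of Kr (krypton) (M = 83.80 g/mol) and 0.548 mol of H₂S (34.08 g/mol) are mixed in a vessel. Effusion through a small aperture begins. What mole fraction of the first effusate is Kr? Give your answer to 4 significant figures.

0.8315

Each component's effusion rate ∝ (its partial pressure)·(1/√M) ∝ n_i/√M_i.
x_Kr(eff) = (n_Kr/√M_Kr) / (n_Kr/√M_Kr + n_H₂S/√M_H₂S)
= (4.24/√83.80) / (4.24/√83.80 + 0.548/√34.08) = 0.4632/(0.4632 + 0.09387) = 0.8315.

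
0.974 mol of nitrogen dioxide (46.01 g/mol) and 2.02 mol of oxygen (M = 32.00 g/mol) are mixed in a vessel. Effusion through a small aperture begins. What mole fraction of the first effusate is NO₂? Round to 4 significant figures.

Each component's effusion rate ∝ (its partial pressure)·(1/√M) ∝ n_i/√M_i.
Mole fraction of NO₂ in the effusate = (n_NO₂/√M_NO₂) / (n_NO₂/√M_NO₂ + n_O₂/√M_O₂)
= (0.974/√46.01) / (0.974/√46.01 + 2.02/√32.00) = 0.1436/(0.1436 + 0.3571) = 0.2868.

0.2868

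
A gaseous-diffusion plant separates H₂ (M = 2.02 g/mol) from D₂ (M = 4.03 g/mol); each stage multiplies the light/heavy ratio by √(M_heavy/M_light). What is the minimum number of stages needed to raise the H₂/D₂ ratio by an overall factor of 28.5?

With α = √(4.03/2.02) per stage, ln α = ½ ln(1.99505) = 0.3453.
Need α^N ≥ 28.5 ⇒ N ≥ ln(28.5) / ln α = 3.350 / 0.3453 = 9.70.
So at least 10 stages are needed.

10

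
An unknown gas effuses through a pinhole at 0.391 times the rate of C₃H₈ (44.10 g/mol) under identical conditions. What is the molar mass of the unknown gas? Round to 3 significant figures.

By Graham's law, rate_X/rate_C₃H₈ = √(M_C₃H₈/M_X).
0.391 = √(44.10/M_X)
M_X = 44.10 / 0.391² = 44.10 / 0.1529 = 288 g/mol

288 g/mol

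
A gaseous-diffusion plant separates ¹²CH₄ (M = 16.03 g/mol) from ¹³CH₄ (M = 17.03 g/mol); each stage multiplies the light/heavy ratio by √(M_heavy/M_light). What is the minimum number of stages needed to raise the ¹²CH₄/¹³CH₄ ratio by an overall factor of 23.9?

With α = √(17.03/16.03) per stage, ln α = ½ ln(1.06238) = 0.03026.
Need α^N ≥ 23.9 ⇒ N ≥ ln(23.9) / ln α = 3.174 / 0.03026 = 104.90.
Minimum whole number of stages: N = 105.

105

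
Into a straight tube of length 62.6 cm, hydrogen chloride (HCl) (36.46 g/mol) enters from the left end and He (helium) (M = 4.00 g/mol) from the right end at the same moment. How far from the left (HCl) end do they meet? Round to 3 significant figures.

15.6 cm

Distances travelled in equal time are proportional to diffusion rates, so d_HCl/d_He = √(M_He/M_HCl) = √(4.00/36.46) = 0.3312.
With d_HCl + d_He = 62.6 cm, d_He = 62.6/(1 + 0.3312) = 47.02 cm.
d_HCl = 62.6 − 47.02 = 15.6 cm.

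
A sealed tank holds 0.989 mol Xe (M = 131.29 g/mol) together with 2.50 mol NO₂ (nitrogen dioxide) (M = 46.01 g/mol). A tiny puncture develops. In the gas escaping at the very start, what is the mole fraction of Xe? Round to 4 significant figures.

Rate_i ∝ x_i/√M_i (Graham's law weighted by mole fraction), so the effusate composition follows n_i/√M_i.
So x_Xe in the escaping gas = (n_Xe/√M_Xe) / Σ(n_i/√M_i)
= (0.989/√131.29) / (0.989/√131.29 + 2.50/√46.01) = 0.08631/(0.08631 + 0.3686) = 0.1898.

0.1898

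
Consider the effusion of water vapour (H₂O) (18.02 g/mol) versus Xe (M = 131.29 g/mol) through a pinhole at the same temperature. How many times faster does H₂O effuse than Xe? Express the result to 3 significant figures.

2.70

From Graham's law, rate_H₂O/rate_Xe = √(M_Xe/M_H₂O) = √(131.29/18.02) = √7.286 = 2.70.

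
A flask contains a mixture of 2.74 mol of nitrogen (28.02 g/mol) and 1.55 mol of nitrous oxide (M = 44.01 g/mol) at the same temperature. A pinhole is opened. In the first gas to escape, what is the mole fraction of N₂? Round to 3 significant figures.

Rate_i ∝ x_i/√M_i (Graham's law weighted by mole fraction), so the effusate composition follows n_i/√M_i.
So x_N₂ in the escaping gas = (n_N₂/√M_N₂) / Σ(n_i/√M_i)
= (2.74/√28.02) / (2.74/√28.02 + 1.55/√44.01) = 0.5176/(0.5176 + 0.2336) = 0.689.

0.689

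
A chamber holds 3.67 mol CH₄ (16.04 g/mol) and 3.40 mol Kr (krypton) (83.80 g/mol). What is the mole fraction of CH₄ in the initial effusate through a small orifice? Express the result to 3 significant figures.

The effusion rate of species i is ∝ p_i/√M_i ∝ n_i/√M_i.
So x_CH₄ in the escaping gas = (n_CH₄/√M_CH₄) / Σ(n_i/√M_i)
= (3.67/√16.04) / (3.67/√16.04 + 3.40/√83.80) = 0.9164/(0.9164 + 0.3714) = 0.712.

0.712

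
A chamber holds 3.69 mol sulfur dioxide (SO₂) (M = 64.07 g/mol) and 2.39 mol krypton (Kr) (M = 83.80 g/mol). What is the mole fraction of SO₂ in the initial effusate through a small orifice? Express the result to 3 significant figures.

The effusion rate of species i is ∝ p_i/√M_i ∝ n_i/√M_i.
x_SO₂(eff) = (n_SO₂/√M_SO₂) / (n_SO₂/√M_SO₂ + n_Kr/√M_Kr)
= (3.69/√64.07) / (3.69/√64.07 + 2.39/√83.80) = 0.4610/(0.4610 + 0.2611) = 0.638.

0.638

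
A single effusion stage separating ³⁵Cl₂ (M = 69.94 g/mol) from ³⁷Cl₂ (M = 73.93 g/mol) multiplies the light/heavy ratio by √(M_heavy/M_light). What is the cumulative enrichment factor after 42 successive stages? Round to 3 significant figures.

After 42 stages the ratio has grown by (√(73.93/69.94))^42 = (73.93/69.94)^(42/2).
= 1.05705^21 = 3.21.

3.21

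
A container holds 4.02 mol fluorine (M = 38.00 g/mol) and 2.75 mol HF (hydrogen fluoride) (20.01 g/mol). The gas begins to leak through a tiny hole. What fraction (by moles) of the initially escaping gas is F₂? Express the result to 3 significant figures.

0.515

Each component's effusion rate ∝ (its partial pressure)·(1/√M) ∝ n_i/√M_i.
Mole fraction of F₂ in the effusate = (n_F₂/√M_F₂) / (n_F₂/√M_F₂ + n_HF/√M_HF)
= (4.02/√38.00) / (4.02/√38.00 + 2.75/√20.01) = 0.6521/(0.6521 + 0.6148) = 0.515.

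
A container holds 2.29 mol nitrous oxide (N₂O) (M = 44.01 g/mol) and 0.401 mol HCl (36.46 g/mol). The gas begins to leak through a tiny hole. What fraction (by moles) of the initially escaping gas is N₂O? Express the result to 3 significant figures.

0.839

Effusion rate of each component ∝ n_i/√M_i (partial pressure × 1/√M).
x_N₂O(eff) = (n_N₂O/√M_N₂O) / (n_N₂O/√M_N₂O + n_HCl/√M_HCl)
= (2.29/√44.01) / (2.29/√44.01 + 0.401/√36.46) = 0.3452/(0.3452 + 0.06641) = 0.839.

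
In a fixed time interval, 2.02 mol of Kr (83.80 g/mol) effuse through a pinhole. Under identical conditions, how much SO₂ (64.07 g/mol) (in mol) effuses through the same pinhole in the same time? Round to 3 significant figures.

Using Graham's law: rate_SO₂/rate_Kr = √(M_Kr/M_SO₂) = √(83.80/64.07) = √1.308 = 1.144.
So the amount for SO₂ is 2.02 × 1.144 = 2.31 mol.

2.31 mol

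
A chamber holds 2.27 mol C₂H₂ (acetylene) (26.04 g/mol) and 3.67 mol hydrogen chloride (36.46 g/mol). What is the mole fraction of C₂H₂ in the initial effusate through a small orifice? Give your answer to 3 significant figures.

0.423

Each component's effusion rate ∝ (its partial pressure)·(1/√M) ∝ n_i/√M_i.
Mole fraction of C₂H₂ in the effusate = (n_C₂H₂/√M_C₂H₂) / (n_C₂H₂/√M_C₂H₂ + n_HCl/√M_HCl)
= (2.27/√26.04) / (2.27/√26.04 + 3.67/√36.46) = 0.4448/(0.4448 + 0.6078) = 0.423.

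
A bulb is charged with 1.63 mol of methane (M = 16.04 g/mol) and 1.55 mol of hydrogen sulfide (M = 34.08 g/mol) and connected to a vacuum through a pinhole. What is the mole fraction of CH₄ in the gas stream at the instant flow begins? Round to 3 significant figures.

Each component's effusion rate ∝ (its partial pressure)·(1/√M) ∝ n_i/√M_i.
Mole fraction of CH₄ in the effusate = (n_CH₄/√M_CH₄) / (n_CH₄/√M_CH₄ + n_H₂S/√M_H₂S)
= (1.63/√16.04) / (1.63/√16.04 + 1.55/√34.08) = 0.4070/(0.4070 + 0.2655) = 0.605.

0.605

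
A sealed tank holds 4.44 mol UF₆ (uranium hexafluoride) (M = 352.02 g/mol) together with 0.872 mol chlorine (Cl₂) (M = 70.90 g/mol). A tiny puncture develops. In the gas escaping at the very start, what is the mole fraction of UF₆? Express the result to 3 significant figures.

Rate_i ∝ x_i/√M_i (Graham's law weighted by mole fraction), so the effusate composition follows n_i/√M_i.
Mole fraction of UF₆ in the effusate = (n_UF₆/√M_UF₆) / (n_UF₆/√M_UF₆ + n_Cl₂/√M_Cl₂)
= (4.44/√352.02) / (4.44/√352.02 + 0.872/√70.90) = 0.2366/(0.2366 + 0.1036) = 0.696.

0.696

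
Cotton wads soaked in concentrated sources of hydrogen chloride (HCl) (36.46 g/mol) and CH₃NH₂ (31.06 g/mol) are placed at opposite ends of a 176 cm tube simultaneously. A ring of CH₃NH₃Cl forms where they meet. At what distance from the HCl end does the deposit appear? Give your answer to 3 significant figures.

84.5 cm

Graham's law gives d_HCl/d_CH₃NH₂ = rate_HCl/rate_CH₃NH₂ = √(M_CH₃NH₂/M_HCl) = √(31.06/36.46) = 0.9230.
With d_HCl + d_CH₃NH₂ = 176 cm, d_CH₃NH₂ = 176/(1 + 0.9230) = 91.52 cm.
d_HCl = 176 − 91.52 = 84.5 cm.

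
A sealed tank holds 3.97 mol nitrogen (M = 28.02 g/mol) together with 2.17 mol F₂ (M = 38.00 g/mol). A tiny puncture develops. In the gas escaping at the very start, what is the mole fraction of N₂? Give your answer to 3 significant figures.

Rate_i ∝ x_i/√M_i (Graham's law weighted by mole fraction), so the effusate composition follows n_i/√M_i.
Mole fraction of N₂ in the effusate = (n_N₂/√M_N₂) / (n_N₂/√M_N₂ + n_F₂/√M_F₂)
= (3.97/√28.02) / (3.97/√28.02 + 2.17/√38.00) = 0.7500/(0.7500 + 0.3520) = 0.681.

0.681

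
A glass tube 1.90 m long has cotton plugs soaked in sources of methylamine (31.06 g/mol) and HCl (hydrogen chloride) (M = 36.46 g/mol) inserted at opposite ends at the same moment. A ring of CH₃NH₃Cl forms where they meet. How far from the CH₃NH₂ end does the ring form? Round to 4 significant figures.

In equal time, each gas travels a distance ∝ its rate ∝ 1/√M, so d_CH₃NH₂/d_HCl = √(M_HCl/M_CH₃NH₂) = √(36.46/31.06) = 1.083.
With d_CH₃NH₂ + d_HCl = 1.90 m, d_HCl = 1.90/(1 + 1.083) = 0.9120 m.
d_CH₃NH₂ = 1.90 − 0.9120 = 0.9880 m.

0.9880 m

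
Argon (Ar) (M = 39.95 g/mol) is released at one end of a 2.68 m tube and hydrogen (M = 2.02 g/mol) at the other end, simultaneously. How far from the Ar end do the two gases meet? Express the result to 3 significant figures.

In equal time, each gas travels a distance ∝ its rate ∝ 1/√M, so d_Ar/d_H₂ = √(M_H₂/M_Ar) = √(2.02/39.95) = 0.2249.
With d_Ar + d_H₂ = 2.68 m, d_H₂ = 2.68/(1 + 0.2249) = 2.188 m.
d_Ar = 2.68 − 2.188 = 0.492 m.

0.492 m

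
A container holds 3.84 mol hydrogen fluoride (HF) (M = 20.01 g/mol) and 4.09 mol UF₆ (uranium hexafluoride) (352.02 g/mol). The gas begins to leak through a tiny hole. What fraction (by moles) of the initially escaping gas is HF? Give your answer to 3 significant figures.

0.797

The effusion rate of species i is ∝ p_i/√M_i ∝ n_i/√M_i.
So x_HF in the escaping gas = (n_HF/√M_HF) / Σ(n_i/√M_i)
= (3.84/√20.01) / (3.84/√20.01 + 4.09/√352.02) = 0.8584/(0.8584 + 0.2180) = 0.797.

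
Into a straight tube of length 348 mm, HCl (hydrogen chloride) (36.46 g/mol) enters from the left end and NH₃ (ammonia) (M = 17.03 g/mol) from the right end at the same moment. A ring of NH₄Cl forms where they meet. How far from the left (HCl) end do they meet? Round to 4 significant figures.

141.3 mm

Distances travelled in equal time are proportional to diffusion rates, so d_HCl/d_NH₃ = √(M_NH₃/M_HCl) = √(17.03/36.46) = 0.6834.
With d_HCl + d_NH₃ = 348 mm, d_NH₃ = 348/(1 + 0.6834) = 206.7 mm.
d_HCl = 348 − 206.7 = 141.3 mm.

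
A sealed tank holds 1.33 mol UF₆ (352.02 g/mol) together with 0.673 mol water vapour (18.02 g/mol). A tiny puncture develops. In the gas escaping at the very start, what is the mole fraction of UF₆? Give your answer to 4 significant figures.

Effusion rate of each component ∝ n_i/√M_i (partial pressure × 1/√M).
x_UF₆(eff) = (n_UF₆/√M_UF₆) / (n_UF₆/√M_UF₆ + n_H₂O/√M_H₂O)
= (1.33/√352.02) / (1.33/√352.02 + 0.673/√18.02) = 0.07089/(0.07089 + 0.1585) = 0.3090.

0.3090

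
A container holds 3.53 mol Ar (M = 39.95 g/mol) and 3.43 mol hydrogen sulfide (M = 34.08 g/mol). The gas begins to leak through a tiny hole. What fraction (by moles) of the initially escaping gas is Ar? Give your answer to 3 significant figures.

The effusion rate of species i is ∝ p_i/√M_i ∝ n_i/√M_i.
So x_Ar in the escaping gas = (n_Ar/√M_Ar) / Σ(n_i/√M_i)
= (3.53/√39.95) / (3.53/√39.95 + 3.43/√34.08) = 0.5585/(0.5585 + 0.5875) = 0.487.

0.487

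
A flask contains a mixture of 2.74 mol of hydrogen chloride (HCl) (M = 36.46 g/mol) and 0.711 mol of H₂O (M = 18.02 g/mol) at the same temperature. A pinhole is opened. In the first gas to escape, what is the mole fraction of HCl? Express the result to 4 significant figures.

Effusion rate of each component ∝ n_i/√M_i (partial pressure × 1/√M).
x_HCl(eff) = (n_HCl/√M_HCl) / (n_HCl/√M_HCl + n_H₂O/√M_H₂O)
= (2.74/√36.46) / (2.74/√36.46 + 0.711/√18.02) = 0.4538/(0.4538 + 0.1675) = 0.7304.

0.7304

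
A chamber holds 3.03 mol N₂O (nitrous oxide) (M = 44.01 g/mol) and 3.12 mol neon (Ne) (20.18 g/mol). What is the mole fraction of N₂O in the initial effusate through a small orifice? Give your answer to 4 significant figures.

Rate_i ∝ x_i/√M_i (Graham's law weighted by mole fraction), so the effusate composition follows n_i/√M_i.
Mole fraction of N₂O in the effusate = (n_N₂O/√M_N₂O) / (n_N₂O/√M_N₂O + n_Ne/√M_Ne)
= (3.03/√44.01) / (3.03/√44.01 + 3.12/√20.18) = 0.4567/(0.4567 + 0.6945) = 0.3967.

0.3967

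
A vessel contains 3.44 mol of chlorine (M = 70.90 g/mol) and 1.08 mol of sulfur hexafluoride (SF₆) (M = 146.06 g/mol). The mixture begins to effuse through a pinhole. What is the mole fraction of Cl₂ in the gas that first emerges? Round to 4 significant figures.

0.8205

Rate_i ∝ x_i/√M_i (Graham's law weighted by mole fraction), so the effusate composition follows n_i/√M_i.
x_Cl₂(eff) = (n_Cl₂/√M_Cl₂) / (n_Cl₂/√M_Cl₂ + n_SF₆/√M_SF₆)
= (3.44/√70.90) / (3.44/√70.90 + 1.08/√146.06) = 0.4085/(0.4085 + 0.08936) = 0.8205.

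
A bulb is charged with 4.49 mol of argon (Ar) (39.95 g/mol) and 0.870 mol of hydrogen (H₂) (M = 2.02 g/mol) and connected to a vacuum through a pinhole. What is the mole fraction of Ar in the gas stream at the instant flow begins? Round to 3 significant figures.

Effusion rate of each component ∝ n_i/√M_i (partial pressure × 1/√M).
So x_Ar in the escaping gas = (n_Ar/√M_Ar) / Σ(n_i/√M_i)
= (4.49/√39.95) / (4.49/√39.95 + 0.870/√2.02) = 0.7104/(0.7104 + 0.6121) = 0.537.

0.537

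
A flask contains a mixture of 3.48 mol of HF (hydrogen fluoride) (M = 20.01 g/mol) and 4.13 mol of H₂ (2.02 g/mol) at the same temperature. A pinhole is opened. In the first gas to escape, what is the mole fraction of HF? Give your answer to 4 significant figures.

0.2112

The effusion rate of species i is ∝ p_i/√M_i ∝ n_i/√M_i.
Mole fraction of HF in the effusate = (n_HF/√M_HF) / (n_HF/√M_HF + n_H₂/√M_H₂)
= (3.48/√20.01) / (3.48/√20.01 + 4.13/√2.02) = 0.7780/(0.7780 + 2.906) = 0.2112.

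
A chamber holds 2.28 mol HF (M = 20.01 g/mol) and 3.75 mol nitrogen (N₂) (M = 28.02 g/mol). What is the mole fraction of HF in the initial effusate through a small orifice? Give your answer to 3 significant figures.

0.418

Effusion rate of each component ∝ n_i/√M_i (partial pressure × 1/√M).
x_HF(eff) = (n_HF/√M_HF) / (n_HF/√M_HF + n_N₂/√M_N₂)
= (2.28/√20.01) / (2.28/√20.01 + 3.75/√28.02) = 0.5097/(0.5097 + 0.7084) = 0.418.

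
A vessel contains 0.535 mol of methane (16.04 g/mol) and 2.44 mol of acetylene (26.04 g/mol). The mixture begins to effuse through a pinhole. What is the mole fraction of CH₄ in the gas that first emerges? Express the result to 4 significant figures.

Rate_i ∝ x_i/√M_i (Graham's law weighted by mole fraction), so the effusate composition follows n_i/√M_i.
So x_CH₄ in the escaping gas = (n_CH₄/√M_CH₄) / Σ(n_i/√M_i)
= (0.535/√16.04) / (0.535/√16.04 + 2.44/√26.04) = 0.1336/(0.1336 + 0.4782) = 0.2184.

0.2184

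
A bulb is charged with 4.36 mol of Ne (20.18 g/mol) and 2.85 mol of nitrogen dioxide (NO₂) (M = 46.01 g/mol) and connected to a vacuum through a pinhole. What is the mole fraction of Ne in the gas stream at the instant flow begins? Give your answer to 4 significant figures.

Effusion rate of each component ∝ n_i/√M_i (partial pressure × 1/√M).
x_Ne(eff) = (n_Ne/√M_Ne) / (n_Ne/√M_Ne + n_NO₂/√M_NO₂)
= (4.36/√20.18) / (4.36/√20.18 + 2.85/√46.01) = 0.9706/(0.9706 + 0.4202) = 0.6979.

0.6979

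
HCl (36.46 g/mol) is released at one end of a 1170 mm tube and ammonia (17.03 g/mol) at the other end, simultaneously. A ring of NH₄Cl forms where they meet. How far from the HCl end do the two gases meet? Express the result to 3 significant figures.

475 mm

Graham's law gives d_HCl/d_NH₃ = rate_HCl/rate_NH₃ = √(M_NH₃/M_HCl) = √(17.03/36.46) = 0.6834.
With d_HCl + d_NH₃ = 1170 mm, d_NH₃ = 1170/(1 + 0.6834) = 695.0 mm.
d_HCl = 1170 − 695.0 = 475 mm.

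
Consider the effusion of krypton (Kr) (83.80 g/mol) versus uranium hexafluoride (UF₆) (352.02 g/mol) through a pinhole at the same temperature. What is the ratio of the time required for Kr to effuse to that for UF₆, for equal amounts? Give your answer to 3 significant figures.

0.488

By Graham's law, t_Kr/t_UF₆ = √(M_Kr/M_UF₆) = √(83.80/352.02) = √0.2381 = 0.488.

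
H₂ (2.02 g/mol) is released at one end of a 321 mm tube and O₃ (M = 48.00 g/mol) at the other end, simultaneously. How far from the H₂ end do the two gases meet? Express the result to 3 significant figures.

266 mm

The fronts meet when d_H₂ + d_O₃ = L with d_H₂/d_O₃ = √(M_O₃/M_H₂) (Graham's law). Here √(M_O₃/M_H₂) = √(48.00/2.02) = 4.875.
With d_H₂ + d_O₃ = 321 mm, d_O₃ = 321/(1 + 4.875) = 54.64 mm.
d_H₂ = 321 − 54.64 = 266 mm.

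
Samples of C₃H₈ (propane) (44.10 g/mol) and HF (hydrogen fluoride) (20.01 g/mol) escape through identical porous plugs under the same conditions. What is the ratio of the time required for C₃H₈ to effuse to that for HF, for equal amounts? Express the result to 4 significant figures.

From Graham's law, t_C₃H₈/t_HF = √(M_C₃H₈/M_HF) = √(44.10/20.01) = √2.204 = 1.485.

1.485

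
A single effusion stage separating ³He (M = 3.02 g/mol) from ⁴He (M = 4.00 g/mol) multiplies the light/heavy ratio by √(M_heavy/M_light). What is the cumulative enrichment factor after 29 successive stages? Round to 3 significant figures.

58.9

The single-stage factor is √(M_heavy/M_light), so 29 stages give [√(4.00/3.02)]^29 = (4.00/3.02)^(29/2).
= 1.32450^(29/2) = 58.9.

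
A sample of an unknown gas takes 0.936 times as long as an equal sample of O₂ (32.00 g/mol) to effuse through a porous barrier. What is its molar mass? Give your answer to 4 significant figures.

Since effusion rate ∝ 1/√M, t_X/t_O₂ = √(M_X/M_O₂).
0.936 = √(M_X/32.00)
M_X = 32.00 × 0.936² = 32.00 × 0.8761 = 28.04 g/mol

28.04 g/mol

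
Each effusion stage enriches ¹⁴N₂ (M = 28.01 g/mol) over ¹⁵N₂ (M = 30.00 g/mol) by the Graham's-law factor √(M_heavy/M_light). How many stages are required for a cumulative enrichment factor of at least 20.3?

Per stage α = (30.00/28.01)^(1/2) = 1.07105^0.5, giving ln α = 0.03432.
Need α^N ≥ 20.3 ⇒ N ≥ ln(20.3) / ln α = 3.011 / 0.03432 = 87.73.
Rounding up, N = 88 stages.

88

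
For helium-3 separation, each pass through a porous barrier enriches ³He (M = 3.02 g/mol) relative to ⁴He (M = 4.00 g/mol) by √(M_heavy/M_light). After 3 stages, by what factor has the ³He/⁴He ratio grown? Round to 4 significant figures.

After 3 stages the ratio has grown by (√(4.00/3.02))^3 = (4.00/3.02)^(3/2).
= 1.32450^(3/2) = 1.524.

1.524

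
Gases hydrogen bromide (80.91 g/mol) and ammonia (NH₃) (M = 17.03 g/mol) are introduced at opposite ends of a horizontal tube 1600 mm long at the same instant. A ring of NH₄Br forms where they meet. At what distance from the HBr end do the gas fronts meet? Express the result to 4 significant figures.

Graham's law gives d_HBr/d_NH₃ = rate_HBr/rate_NH₃ = √(M_NH₃/M_HBr) = √(17.03/80.91) = 0.4588.
With d_HBr + d_NH₃ = 1600 mm, d_NH₃ = 1600/(1 + 0.4588) = 1097 mm.
d_HBr = 1600 − 1097 = 503.2 mm.

503.2 mm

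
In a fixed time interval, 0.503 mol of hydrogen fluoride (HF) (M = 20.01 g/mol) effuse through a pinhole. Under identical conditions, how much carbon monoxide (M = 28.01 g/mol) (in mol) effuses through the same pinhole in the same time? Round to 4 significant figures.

0.4251 mol

From Graham's law, rate_CO/rate_HF = √(M_HF/M_CO) = √(20.01/28.01) = √0.7144 = 0.8452.
So the amount for CO is 0.503 × 0.8452 = 0.4251 mol.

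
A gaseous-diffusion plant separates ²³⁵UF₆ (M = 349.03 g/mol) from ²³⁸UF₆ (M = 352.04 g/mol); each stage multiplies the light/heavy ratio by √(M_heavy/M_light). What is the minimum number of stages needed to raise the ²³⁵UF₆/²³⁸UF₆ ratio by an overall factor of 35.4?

With α = √(352.04/349.03) per stage, ln α = ½ ln(1.00862) = 0.004293.
Need α^N ≥ 35.4 ⇒ N ≥ ln(35.4) / ln α = 3.567 / 0.004293 = 830.73.
Minimum whole number of stages: N = 831.

831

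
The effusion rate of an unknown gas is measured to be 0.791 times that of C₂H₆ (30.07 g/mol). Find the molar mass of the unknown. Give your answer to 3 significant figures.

Since effusion rate ∝ 1/√M, rate_X/rate_C₂H₆ = √(M_C₂H₆/M_X).
0.791 = √(30.07/M_X)
M_X = 30.07 / 0.791² = 30.07 / 0.6257 = 48.1 g/mol

48.1 g/mol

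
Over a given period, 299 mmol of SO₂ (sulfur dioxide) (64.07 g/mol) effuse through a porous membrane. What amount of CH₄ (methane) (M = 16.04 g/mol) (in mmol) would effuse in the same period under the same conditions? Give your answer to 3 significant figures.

598 mmol

By Graham's law, rate_CH₄/rate_SO₂ = √(M_SO₂/M_CH₄) = √(64.07/16.04) = √3.994 = 1.999.
So the amount for CH₄ is 299 × 1.999 = 598 mmol.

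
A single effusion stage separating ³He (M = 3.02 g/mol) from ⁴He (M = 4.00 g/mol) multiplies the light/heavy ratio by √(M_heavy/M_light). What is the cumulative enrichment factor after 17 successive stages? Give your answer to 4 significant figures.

10.90

After 17 stages the ratio has grown by (√(4.00/3.02))^17 = (4.00/3.02)^(17/2).
= 1.32450^(17/2) = 10.90.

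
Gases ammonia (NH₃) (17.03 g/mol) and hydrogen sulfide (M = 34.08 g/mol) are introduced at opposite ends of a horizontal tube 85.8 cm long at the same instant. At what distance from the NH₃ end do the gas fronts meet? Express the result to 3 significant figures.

50.3 cm

Graham's law gives d_NH₃/d_H₂S = rate_NH₃/rate_H₂S = √(M_H₂S/M_NH₃) = √(34.08/17.03) = 1.415.
With d_NH₃ + d_H₂S = 85.8 cm, d_H₂S = 85.8/(1 + 1.415) = 35.53 cm.
d_NH₃ = 85.8 − 35.53 = 50.3 cm.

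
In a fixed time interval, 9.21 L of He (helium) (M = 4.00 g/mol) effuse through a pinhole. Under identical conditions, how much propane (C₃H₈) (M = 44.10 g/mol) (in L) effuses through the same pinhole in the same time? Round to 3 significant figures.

2.77 L

By Graham's law, rate_C₃H₈/rate_He = √(M_He/M_C₃H₈) = √(4.00/44.10) = √0.09070 = 0.3012.
So the volume for C₃H₈ is 9.21 × 0.3012 = 2.77 L.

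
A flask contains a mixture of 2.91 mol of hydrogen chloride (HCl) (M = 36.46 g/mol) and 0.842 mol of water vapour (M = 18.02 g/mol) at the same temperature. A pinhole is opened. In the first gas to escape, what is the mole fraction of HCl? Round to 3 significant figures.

0.708

Effusion rate of each component ∝ n_i/√M_i (partial pressure × 1/√M).
Mole fraction of HCl in the effusate = (n_HCl/√M_HCl) / (n_HCl/√M_HCl + n_H₂O/√M_H₂O)
= (2.91/√36.46) / (2.91/√36.46 + 0.842/√18.02) = 0.4819/(0.4819 + 0.1984) = 0.708.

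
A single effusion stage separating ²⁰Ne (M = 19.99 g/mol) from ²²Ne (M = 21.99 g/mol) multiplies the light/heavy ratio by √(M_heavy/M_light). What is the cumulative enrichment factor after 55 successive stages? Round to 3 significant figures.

After 55 stages the ratio has grown by (√(21.99/19.99))^55 = (21.99/19.99)^(55/2).
= 1.10005^(55/2) = 13.8.

13.8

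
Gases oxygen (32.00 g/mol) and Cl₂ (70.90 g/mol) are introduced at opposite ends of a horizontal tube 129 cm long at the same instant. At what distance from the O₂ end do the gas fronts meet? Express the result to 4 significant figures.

Graham's law gives d_O₂/d_Cl₂ = rate_O₂/rate_Cl₂ = √(M_Cl₂/M_O₂) = √(70.90/32.00) = 1.488.
With d_O₂ + d_Cl₂ = 129 cm, d_Cl₂ = 129/(1 + 1.488) = 51.84 cm.
d_O₂ = 129 − 51.84 = 77.16 cm.

77.16 cm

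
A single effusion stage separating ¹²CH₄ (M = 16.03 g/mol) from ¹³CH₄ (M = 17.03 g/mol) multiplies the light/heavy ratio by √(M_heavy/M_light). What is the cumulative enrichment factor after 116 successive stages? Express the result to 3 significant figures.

After 116 stages the ratio has grown by (√(17.03/16.03))^116 = (17.03/16.03)^(116/2).
= 1.06238^58 = 33.4.

33.4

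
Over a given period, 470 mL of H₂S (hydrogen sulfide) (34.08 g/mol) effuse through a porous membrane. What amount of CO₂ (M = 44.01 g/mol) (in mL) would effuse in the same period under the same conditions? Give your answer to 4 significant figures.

Graham's law gives rate_CO₂/rate_H₂S = √(M_H₂S/M_CO₂) = √(34.08/44.01) = √0.7744 = 0.8800.
So the volume for CO₂ is 470 × 0.8800 = 413.6 mL.

413.6 mL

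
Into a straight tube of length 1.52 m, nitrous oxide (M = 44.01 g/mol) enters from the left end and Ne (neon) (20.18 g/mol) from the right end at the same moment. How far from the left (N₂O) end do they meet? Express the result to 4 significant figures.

0.6137 m

Graham's law gives d_N₂O/d_Ne = rate_N₂O/rate_Ne = √(M_Ne/M_N₂O) = √(20.18/44.01) = 0.6772.
With d_N₂O + d_Ne = 1.52 m, d_Ne = 1.52/(1 + 0.6772) = 0.9063 m.
d_N₂O = 1.52 − 0.9063 = 0.6137 m.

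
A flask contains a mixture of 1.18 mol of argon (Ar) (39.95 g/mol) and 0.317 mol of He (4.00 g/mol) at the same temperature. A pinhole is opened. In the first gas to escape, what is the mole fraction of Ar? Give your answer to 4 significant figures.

0.5408

Each component's effusion rate ∝ (its partial pressure)·(1/√M) ∝ n_i/√M_i.
So x_Ar in the escaping gas = (n_Ar/√M_Ar) / Σ(n_i/√M_i)
= (1.18/√39.95) / (1.18/√39.95 + 0.317/√4.00) = 0.1867/(0.1867 + 0.1585) = 0.5408.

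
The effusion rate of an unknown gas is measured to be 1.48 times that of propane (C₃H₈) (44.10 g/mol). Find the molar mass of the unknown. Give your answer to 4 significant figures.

Using Graham's law: rate_X/rate_C₃H₈ = √(M_C₃H₈/M_X).
1.48 = √(44.10/M_X)
M_X = 44.10 / 1.48² = 44.10 / 2.190 = 20.13 g/mol

20.13 g/mol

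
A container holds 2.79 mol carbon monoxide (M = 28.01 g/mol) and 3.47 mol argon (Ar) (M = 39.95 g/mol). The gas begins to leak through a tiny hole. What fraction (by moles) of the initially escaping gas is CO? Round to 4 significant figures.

Effusion rate of each component ∝ n_i/√M_i (partial pressure × 1/√M).
Mole fraction of CO in the effusate = (n_CO/√M_CO) / (n_CO/√M_CO + n_Ar/√M_Ar)
= (2.79/√28.01) / (2.79/√28.01 + 3.47/√39.95) = 0.5272/(0.5272 + 0.5490) = 0.4899.

0.4899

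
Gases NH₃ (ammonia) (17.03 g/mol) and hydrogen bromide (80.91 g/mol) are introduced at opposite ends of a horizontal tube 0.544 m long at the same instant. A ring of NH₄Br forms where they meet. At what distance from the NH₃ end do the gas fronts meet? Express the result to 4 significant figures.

In equal time, each gas travels a distance ∝ its rate ∝ 1/√M, so d_NH₃/d_HBr = √(M_HBr/M_NH₃) = √(80.91/17.03) = 2.180.
With d_NH₃ + d_HBr = 0.544 m, d_HBr = 0.544/(1 + 2.180) = 0.1711 m.
d_NH₃ = 0.544 − 0.1711 = 0.3729 m.

0.3729 m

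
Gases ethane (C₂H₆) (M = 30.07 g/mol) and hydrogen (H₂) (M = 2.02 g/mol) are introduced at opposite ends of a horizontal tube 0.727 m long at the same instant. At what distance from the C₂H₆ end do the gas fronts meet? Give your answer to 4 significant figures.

The fronts meet when d_C₂H₆ + d_H₂ = L with d_C₂H₆/d_H₂ = √(M_H₂/M_C₂H₆) (Graham's law). Here √(M_H₂/M_C₂H₆) = √(2.02/30.07) = 0.2592.
With d_C₂H₆ + d_H₂ = 0.727 m, d_H₂ = 0.727/(1 + 0.2592) = 0.5774 m.
d_C₂H₆ = 0.727 − 0.5774 = 0.1496 m.

0.1496 m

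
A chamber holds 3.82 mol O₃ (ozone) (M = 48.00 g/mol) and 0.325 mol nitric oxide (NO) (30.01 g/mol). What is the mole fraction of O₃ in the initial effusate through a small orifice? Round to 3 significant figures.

0.903

The effusion rate of species i is ∝ p_i/√M_i ∝ n_i/√M_i.
Mole fraction of O₃ in the effusate = (n_O₃/√M_O₃) / (n_O₃/√M_O₃ + n_NO/√M_NO)
= (3.82/√48.00) / (3.82/√48.00 + 0.325/√30.01) = 0.5514/(0.5514 + 0.05933) = 0.903.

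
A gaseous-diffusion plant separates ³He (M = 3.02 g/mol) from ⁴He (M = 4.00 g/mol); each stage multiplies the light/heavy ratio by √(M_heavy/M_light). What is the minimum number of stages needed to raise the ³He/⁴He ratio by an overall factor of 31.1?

Per stage α = (4.00/3.02)^(1/2) = 1.32450^0.5, giving ln α = 0.1405.
Need α^N ≥ 31.1 ⇒ N ≥ ln(31.1) / ln α = 3.437 / 0.1405 = 24.46.
Minimum whole number of stages: N = 25.

25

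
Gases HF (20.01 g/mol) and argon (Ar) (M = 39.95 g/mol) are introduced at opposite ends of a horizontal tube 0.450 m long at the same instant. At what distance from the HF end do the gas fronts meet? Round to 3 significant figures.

0.264 m

Graham's law gives d_HF/d_Ar = rate_HF/rate_Ar = √(M_Ar/M_HF) = √(39.95/20.01) = 1.413.
With d_HF + d_Ar = 0.450 m, d_Ar = 0.450/(1 + 1.413) = 0.1865 m.
d_HF = 0.450 − 0.1865 = 0.264 m.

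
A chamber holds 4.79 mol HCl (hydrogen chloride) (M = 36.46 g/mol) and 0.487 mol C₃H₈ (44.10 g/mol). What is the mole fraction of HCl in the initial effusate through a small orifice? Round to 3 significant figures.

0.915

Rate_i ∝ x_i/√M_i (Graham's law weighted by mole fraction), so the effusate composition follows n_i/√M_i.
Mole fraction of HCl in the effusate = (n_HCl/√M_HCl) / (n_HCl/√M_HCl + n_C₃H₈/√M_C₃H₈)
= (4.79/√36.46) / (4.79/√36.46 + 0.487/√44.10) = 0.7933/(0.7933 + 0.07333) = 0.915.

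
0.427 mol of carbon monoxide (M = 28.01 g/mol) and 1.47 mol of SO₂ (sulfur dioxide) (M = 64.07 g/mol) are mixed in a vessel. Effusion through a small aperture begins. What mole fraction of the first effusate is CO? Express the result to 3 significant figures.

0.305

Effusion rate of each component ∝ n_i/√M_i (partial pressure × 1/√M).
So x_CO in the escaping gas = (n_CO/√M_CO) / Σ(n_i/√M_i)
= (0.427/√28.01) / (0.427/√28.01 + 1.47/√64.07) = 0.08068/(0.08068 + 0.1836) = 0.305.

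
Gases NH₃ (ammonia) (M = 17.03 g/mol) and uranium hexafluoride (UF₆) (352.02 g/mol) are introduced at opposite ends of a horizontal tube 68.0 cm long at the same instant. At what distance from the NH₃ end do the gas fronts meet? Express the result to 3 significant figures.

Graham's law gives d_NH₃/d_UF₆ = rate_NH₃/rate_UF₆ = √(M_UF₆/M_NH₃) = √(352.02/17.03) = 4.546.
With d_NH₃ + d_UF₆ = 68.0 cm, d_UF₆ = 68.0/(1 + 4.546) = 12.26 cm.
d_NH₃ = 68.0 − 12.26 = 55.7 cm.

55.7 cm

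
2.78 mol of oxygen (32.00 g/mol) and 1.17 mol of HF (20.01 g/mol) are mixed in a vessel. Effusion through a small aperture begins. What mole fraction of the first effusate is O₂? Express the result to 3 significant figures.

Effusion rate of each component ∝ n_i/√M_i (partial pressure × 1/√M).
So x_O₂ in the escaping gas = (n_O₂/√M_O₂) / Σ(n_i/√M_i)
= (2.78/√32.00) / (2.78/√32.00 + 1.17/√20.01) = 0.4914/(0.4914 + 0.2616) = 0.653.

0.653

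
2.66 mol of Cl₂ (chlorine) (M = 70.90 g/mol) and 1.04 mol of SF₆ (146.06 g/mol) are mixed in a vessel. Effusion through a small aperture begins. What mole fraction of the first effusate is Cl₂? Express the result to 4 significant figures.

Effusion rate of each component ∝ n_i/√M_i (partial pressure × 1/√M).
So x_Cl₂ in the escaping gas = (n_Cl₂/√M_Cl₂) / Σ(n_i/√M_i)
= (2.66/√70.90) / (2.66/√70.90 + 1.04/√146.06) = 0.3159/(0.3159 + 0.08605) = 0.7859.

0.7859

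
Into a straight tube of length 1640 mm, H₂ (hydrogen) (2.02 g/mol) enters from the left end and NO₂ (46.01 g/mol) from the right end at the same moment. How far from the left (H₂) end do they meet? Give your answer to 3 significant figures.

1360 mm

The fronts meet when d_H₂ + d_NO₂ = L with d_H₂/d_NO₂ = √(M_NO₂/M_H₂) (Graham's law). Here √(M_NO₂/M_H₂) = √(46.01/2.02) = 4.773.
With d_H₂ + d_NO₂ = 1640 mm, d_NO₂ = 1640/(1 + 4.773) = 284.1 mm.
d_H₂ = 1640 − 284.1 = 1360 mm.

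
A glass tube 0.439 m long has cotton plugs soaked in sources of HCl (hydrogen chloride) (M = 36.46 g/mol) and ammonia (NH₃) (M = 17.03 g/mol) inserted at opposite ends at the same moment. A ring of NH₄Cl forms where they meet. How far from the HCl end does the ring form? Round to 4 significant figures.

Distances travelled in equal time are proportional to diffusion rates, so d_HCl/d_NH₃ = √(M_NH₃/M_HCl) = √(17.03/36.46) = 0.6834.
With d_HCl + d_NH₃ = 0.439 m, d_NH₃ = 0.439/(1 + 0.6834) = 0.2608 m.
d_HCl = 0.439 − 0.2608 = 0.1782 m.

0.1782 m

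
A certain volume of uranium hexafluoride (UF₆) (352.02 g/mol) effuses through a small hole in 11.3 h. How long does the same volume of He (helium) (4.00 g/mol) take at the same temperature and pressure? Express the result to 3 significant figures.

By Graham's law, t_He/t_UF₆ = √(M_He/M_UF₆) = √(4.00/352.02) = √0.01136 = 0.1066.
So the time for He is 11.3 × 0.1066 = 1.20 h.

1.20 h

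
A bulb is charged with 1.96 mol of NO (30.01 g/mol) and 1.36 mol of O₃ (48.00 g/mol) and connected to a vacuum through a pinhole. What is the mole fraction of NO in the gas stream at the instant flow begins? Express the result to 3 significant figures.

Each component's effusion rate ∝ (its partial pressure)·(1/√M) ∝ n_i/√M_i.
Mole fraction of NO in the effusate = (n_NO/√M_NO) / (n_NO/√M_NO + n_O₃/√M_O₃)
= (1.96/√30.01) / (1.96/√30.01 + 1.36/√48.00) = 0.3578/(0.3578 + 0.1963) = 0.646.

0.646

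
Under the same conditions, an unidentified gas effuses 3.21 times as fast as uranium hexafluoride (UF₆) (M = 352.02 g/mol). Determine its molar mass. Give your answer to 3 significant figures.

By Graham's law, rate_X/rate_UF₆ = √(M_UF₆/M_X).
3.21 = √(352.02/M_X)
M_X = 352.02 / 3.21² = 352.02 / 10.30 = 34.2 g/mol

34.2 g/mol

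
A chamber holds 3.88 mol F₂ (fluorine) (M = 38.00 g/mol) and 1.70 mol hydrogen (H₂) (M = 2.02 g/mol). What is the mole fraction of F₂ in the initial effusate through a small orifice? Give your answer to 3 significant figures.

The effusion rate of species i is ∝ p_i/√M_i ∝ n_i/√M_i.
Mole fraction of F₂ in the effusate = (n_F₂/√M_F₂) / (n_F₂/√M_F₂ + n_H₂/√M_H₂)
= (3.88/√38.00) / (3.88/√38.00 + 1.70/√2.02) = 0.6294/(0.6294 + 1.196) = 0.345.

0.345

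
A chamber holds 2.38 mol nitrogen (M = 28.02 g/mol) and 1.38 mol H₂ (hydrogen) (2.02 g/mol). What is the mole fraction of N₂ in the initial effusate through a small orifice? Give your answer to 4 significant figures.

0.3165

Effusion rate of each component ∝ n_i/√M_i (partial pressure × 1/√M).
Mole fraction of N₂ in the effusate = (n_N₂/√M_N₂) / (n_N₂/√M_N₂ + n_H₂/√M_H₂)
= (2.38/√28.02) / (2.38/√28.02 + 1.38/√2.02) = 0.4496/(0.4496 + 0.9710) = 0.3165.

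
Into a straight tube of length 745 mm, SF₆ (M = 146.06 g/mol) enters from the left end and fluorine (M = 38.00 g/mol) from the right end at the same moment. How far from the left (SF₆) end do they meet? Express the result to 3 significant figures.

252 mm

In equal time, each gas travels a distance ∝ its rate ∝ 1/√M, so d_SF₆/d_F₂ = √(M_F₂/M_SF₆) = √(38.00/146.06) = 0.5101.
With d_SF₆ + d_F₂ = 745 mm, d_F₂ = 745/(1 + 0.5101) = 493.4 mm.
d_SF₆ = 745 − 493.4 = 252 mm.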